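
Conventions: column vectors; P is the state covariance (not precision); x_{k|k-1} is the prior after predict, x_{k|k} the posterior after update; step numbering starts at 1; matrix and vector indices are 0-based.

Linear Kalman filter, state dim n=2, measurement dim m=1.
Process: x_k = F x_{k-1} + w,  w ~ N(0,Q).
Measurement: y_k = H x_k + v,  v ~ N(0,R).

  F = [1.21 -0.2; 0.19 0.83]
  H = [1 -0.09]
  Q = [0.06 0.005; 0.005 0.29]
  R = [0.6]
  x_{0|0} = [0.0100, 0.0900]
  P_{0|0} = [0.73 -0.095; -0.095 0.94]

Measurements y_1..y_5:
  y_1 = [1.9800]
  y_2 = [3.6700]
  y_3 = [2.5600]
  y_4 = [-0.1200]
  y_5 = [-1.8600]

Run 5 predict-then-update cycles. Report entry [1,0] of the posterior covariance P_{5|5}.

P_post[1,0] = -0.0090

step 1: x^-=[-0.0059, 0.0766]  P^-=[1.2124 -0.0750; -0.0750 0.9340]  S=[1.8334]  K=[0.6649; -0.0868]  nu=[1.9928]  x^+=[1.3192, -0.0963]  P^+=[0.4017 0.0308; 0.0308 0.9202]
step 2: x^-=[1.6155, 0.1707]  P^-=[0.6701 -0.0257; -0.0257 0.9481]  S=[1.2824]  K=[0.5243; -0.0866]  nu=[2.0699]  x^+=[2.7008, -0.0084]  P^+=[0.3175 0.0325; 0.0325 0.9385]
step 3: x^-=[3.2696, 0.5062]  P^-=[0.5467 -0.0464; -0.0464 0.9583]  S=[1.1628]  K=[0.4737; -0.1140]  nu=[-0.6641]  x^+=[2.9550, 0.5819]  P^+=[0.2857 0.0165; 0.0165 0.9431]
step 4: x^-=[3.4592, 1.0444]  P^-=[0.5081 -0.0700; -0.0700 0.9552]  S=[1.1284]  K=[0.4558; -0.1382]  nu=[-3.4852]  x^+=[1.8705, 1.5260]  P^+=[0.2736 0.0011; 0.0011 0.9337]
step 5: x^-=[1.9581, 1.6220]  P^-=[0.4974 -0.0860; -0.0860 0.9434]  S=[1.1205]  K=[0.4508; -0.1525]  nu=[-3.6721]  x^+=[0.3027, 2.1821]  P^+=[0.2697 -0.0090; -0.0090 0.9174]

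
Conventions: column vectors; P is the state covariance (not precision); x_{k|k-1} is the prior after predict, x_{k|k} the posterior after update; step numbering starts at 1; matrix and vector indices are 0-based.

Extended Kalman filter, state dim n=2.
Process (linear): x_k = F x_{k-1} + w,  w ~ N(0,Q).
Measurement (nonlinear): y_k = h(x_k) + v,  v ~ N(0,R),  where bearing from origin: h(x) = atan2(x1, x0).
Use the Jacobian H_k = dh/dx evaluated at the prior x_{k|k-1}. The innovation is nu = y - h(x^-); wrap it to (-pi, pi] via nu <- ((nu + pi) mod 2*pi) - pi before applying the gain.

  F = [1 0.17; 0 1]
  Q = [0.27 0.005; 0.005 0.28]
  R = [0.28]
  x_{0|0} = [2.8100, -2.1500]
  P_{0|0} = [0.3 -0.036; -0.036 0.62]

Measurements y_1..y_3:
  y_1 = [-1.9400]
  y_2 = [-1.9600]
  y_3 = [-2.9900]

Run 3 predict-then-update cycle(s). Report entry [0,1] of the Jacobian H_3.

H_jac[0,1] = 0.0331

step 1: x^-=[2.4445, -2.1500]  P^-=[0.5757 0.0744; 0.0744 0.9000]  H_jac=[0.2029 0.2307]  S=[0.3585]  K=[0.3736; 0.6211]  nu=[-1.2186]  x^+=[1.9892, -2.9069]  P^+=[0.5256 -0.0088; -0.0088 0.7617]
step 2: x^-=[1.4951, -2.9069]  P^-=[0.8147 0.1257; 0.1257 1.0417]  H_jac=[0.2720 0.1399]  S=[0.3703]  K=[0.6461; 0.4860]  nu=[-0.8642]  x^+=[0.9367, -3.3269]  P^+=[0.6601 0.0094; 0.0094 0.9542]
step 3: x^-=[0.3711, -3.3269]  P^-=[0.9609 0.1767; 0.1767 1.2342]  H_jac=[0.2969 0.0331]  S=[0.3695]  K=[0.7878; 0.2525]  nu=[-1.5303]  x^+=[-0.8345, -3.7134]  P^+=[0.7315 0.1031; 0.1031 1.2107]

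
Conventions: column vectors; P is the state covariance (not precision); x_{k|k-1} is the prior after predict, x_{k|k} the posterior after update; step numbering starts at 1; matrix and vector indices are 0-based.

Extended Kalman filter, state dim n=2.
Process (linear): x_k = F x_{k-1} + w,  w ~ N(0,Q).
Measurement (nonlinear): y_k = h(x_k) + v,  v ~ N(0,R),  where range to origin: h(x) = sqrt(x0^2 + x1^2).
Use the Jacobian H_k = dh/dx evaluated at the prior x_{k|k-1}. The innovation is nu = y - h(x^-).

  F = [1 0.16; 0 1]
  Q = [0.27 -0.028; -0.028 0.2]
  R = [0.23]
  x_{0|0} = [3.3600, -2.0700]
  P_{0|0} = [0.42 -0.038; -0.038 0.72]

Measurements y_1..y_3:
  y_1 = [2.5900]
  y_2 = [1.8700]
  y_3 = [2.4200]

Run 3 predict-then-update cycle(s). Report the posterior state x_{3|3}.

step 1: x^-=[3.0288, -2.0700]  P^-=[0.6963 0.0492; 0.0492 0.9200]  H_jac=[0.8256 -0.5642]  S=[0.9517]  K=[0.5749; -0.5028]  nu=[-1.0786]  x^+=[2.4088, -1.5277]  P^+=[0.3818 0.3243; 0.3243 0.6794]
step 2: x^-=[2.1643, -1.5277]  P^-=[0.7729 0.4050; 0.4050 0.8794]  H_jac=[0.8170 -0.5767]  S=[0.6568]  K=[0.6059; -0.2684]  nu=[-0.7792]  x^+=[1.6922, -1.3186]  P^+=[0.5318 0.5118; 0.5118 0.8321]
step 3: x^-=[1.4812, -1.3186]  P^-=[0.9869 0.6169; 0.6169 1.0321]  H_jac=[0.7469 -0.6649]  S=[0.6241]  K=[0.5239; -0.3612]  nu=[0.4369]  x^+=[1.7101, -1.4764]  P^+=[0.8156 0.7350; 0.7350 0.9507]

x_post = [1.7101, -1.4764]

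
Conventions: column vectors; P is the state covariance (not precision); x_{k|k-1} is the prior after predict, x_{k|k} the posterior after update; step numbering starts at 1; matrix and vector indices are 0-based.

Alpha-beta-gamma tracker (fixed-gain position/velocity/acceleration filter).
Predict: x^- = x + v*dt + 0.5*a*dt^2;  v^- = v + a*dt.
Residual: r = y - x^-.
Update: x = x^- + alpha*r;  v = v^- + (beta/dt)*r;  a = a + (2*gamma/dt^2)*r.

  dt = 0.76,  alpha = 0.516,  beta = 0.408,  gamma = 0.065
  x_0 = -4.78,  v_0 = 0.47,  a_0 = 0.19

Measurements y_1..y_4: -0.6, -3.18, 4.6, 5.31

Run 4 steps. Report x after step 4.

x_post = 5.7429

step 1: x_pred=-4.3679  r=3.7679  x^+=-2.4237  v^+=2.6372  a^+=1.0380
step 2: x_pred=-0.1196  r=-3.0604  x^+=-1.6988  v^+=1.7832  a^+=0.3492
step 3: x_pred=-0.2427  r=4.8427  x^+=2.2561  v^+=4.6484  a^+=1.4392
step 4: x_pred=6.2045  r=-0.8945  x^+=5.7429  v^+=5.2619  a^+=1.2379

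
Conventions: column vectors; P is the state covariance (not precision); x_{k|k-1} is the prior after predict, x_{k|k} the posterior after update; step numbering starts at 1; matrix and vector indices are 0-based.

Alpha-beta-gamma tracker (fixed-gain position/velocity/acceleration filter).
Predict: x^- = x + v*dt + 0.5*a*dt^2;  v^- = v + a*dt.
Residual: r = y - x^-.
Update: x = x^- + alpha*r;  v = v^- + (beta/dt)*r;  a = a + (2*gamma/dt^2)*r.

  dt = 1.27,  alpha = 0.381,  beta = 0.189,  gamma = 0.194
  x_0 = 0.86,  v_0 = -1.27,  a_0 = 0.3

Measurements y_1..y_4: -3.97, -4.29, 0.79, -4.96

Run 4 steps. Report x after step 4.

step 1: x_pred=-0.5110  r=-3.4590  x^+=-1.8289  v^+=-1.4038  a^+=-0.5321
step 2: x_pred=-4.0408  r=-0.2492  x^+=-4.1357  v^+=-2.1166  a^+=-0.5921
step 3: x_pred=-7.3013  r=8.0913  x^+=-4.2185  v^+=-1.6644  a^+=1.3544
step 4: x_pred=-5.2401  r=0.2801  x^+=-5.1334  v^+=0.0973  a^+=1.4218

x_post = -5.1334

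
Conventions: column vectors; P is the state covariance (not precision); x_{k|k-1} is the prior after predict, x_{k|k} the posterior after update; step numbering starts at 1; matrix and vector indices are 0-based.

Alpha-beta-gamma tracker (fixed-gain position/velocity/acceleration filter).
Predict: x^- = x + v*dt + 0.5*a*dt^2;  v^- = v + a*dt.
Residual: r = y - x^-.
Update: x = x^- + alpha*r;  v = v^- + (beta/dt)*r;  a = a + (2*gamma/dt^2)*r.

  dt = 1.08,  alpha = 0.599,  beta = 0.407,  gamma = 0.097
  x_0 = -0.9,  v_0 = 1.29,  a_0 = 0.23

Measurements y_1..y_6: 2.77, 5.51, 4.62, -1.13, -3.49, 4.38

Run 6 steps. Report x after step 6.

x_post = -0.7914

step 1: x_pred=0.6273  r=2.1427  x^+=1.9108  v^+=2.3459  a^+=0.5864
step 2: x_pred=4.7863  r=0.7237  x^+=5.2198  v^+=3.2519  a^+=0.7067
step 3: x_pred=9.1440  r=-4.5240  x^+=6.4341  v^+=2.3103  a^+=-0.0457
step 4: x_pred=8.9026  r=-10.0326  x^+=2.8931  v^+=-1.5199  a^+=-1.7144
step 5: x_pred=0.2518  r=-3.7418  x^+=-1.9895  v^+=-4.7815  a^+=-2.3367
step 6: x_pred=-8.5163  r=12.8963  x^+=-0.7914  v^+=-2.4451  a^+=-0.1917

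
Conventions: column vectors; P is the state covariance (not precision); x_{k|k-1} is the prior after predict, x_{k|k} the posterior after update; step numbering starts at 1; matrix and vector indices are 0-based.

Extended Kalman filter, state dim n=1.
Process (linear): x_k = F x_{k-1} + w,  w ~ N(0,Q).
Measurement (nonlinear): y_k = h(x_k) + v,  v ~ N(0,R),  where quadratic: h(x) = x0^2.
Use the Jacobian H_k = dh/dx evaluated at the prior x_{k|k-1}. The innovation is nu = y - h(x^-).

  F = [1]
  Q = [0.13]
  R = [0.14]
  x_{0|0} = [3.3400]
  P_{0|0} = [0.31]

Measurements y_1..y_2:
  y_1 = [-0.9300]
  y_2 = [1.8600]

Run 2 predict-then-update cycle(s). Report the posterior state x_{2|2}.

step 1: x^-=[3.3400]  P^-=[0.4400]  H_jac=[6.6800]  S=[19.7739]  K=[0.1486]  nu=[-12.0856]  x^+=[1.5436]  P^+=[0.0031]
step 2: x^-=[1.5436]  P^-=[0.1331]  H_jac=[3.0872]  S=[1.4087]  K=[0.2917]  nu=[-0.5227]  x^+=[1.3911]  P^+=[0.0132]

x_post = [1.3911]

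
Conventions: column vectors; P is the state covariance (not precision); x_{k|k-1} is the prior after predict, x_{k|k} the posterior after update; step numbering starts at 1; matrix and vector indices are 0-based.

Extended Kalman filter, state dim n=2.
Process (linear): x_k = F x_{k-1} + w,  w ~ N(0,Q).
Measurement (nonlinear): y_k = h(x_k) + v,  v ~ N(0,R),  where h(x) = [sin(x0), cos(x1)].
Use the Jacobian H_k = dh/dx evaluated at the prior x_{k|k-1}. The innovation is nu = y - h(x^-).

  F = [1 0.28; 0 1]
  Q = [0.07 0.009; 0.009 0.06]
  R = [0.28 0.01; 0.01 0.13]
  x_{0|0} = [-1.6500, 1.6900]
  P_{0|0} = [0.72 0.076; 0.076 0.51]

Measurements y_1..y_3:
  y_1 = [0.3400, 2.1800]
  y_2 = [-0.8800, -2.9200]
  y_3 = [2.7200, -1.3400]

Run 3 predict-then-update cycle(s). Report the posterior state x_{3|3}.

x_post = [0.7502, -1.6254]

step 1: x^-=[-1.1768, 1.6900]  P^-=[0.8725 0.2278; 0.2278 0.5700]  H_jac=[0.3839 0.0000; 0.0000 -0.9929]  S=[0.4086 -0.0768; -0.0768 0.6919]  K=[0.7745 -0.2409; 0.0615 -0.8111]  nu=[1.2634, 2.2989]  x^+=[-0.7521, -0.0969]  P^+=[0.5586 0.0237; 0.0237 0.1056]
step 2: x^-=[-0.7792, -0.0969]  P^-=[0.6502 0.0623; 0.0623 0.1656]  H_jac=[0.7114 0.0000; 0.0000 0.0968]  S=[0.6091 0.0143; 0.0143 0.1316]  K=[0.7603 -0.0368; 0.0701 0.1142]  nu=[-0.1773, -3.9153]  x^+=[-0.7701, -0.5565]  P^+=[0.2987 0.0292; 0.0292 0.1606]
step 3: x^-=[-0.9259, -0.5565]  P^-=[0.3977 0.0832; 0.0832 0.2206]  H_jac=[0.6011 0.0000; 0.0000 0.5282]  S=[0.4237 0.0364; 0.0364 0.1916]  K=[0.5535 0.1241; 0.0668 0.5957]  nu=[3.5192, -2.1891]  x^+=[0.7502, -1.6254]  P^+=[0.2599 0.0410; 0.0410 0.1479]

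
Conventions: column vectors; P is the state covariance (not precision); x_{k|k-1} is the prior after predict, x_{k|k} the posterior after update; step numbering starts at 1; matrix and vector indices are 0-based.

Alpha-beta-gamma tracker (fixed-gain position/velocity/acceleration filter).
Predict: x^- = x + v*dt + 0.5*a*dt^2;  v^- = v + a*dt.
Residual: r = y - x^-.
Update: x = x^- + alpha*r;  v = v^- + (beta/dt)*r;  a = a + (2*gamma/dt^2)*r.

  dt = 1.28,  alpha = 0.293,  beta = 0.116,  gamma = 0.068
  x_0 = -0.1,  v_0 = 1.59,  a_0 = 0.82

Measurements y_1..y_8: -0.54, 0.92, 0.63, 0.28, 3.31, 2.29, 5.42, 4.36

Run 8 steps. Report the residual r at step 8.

step 1: x_pred=2.6069  r=-3.1469  x^+=1.6849  v^+=2.3544  a^+=0.5588
step 2: x_pred=5.1563  r=-4.2363  x^+=3.9151  v^+=2.6857  a^+=0.2071
step 3: x_pred=7.5225  r=-6.8925  x^+=5.5030  v^+=2.3262  a^+=-0.3650
step 4: x_pred=8.1816  r=-7.9016  x^+=5.8664  v^+=1.1430  a^+=-1.0209
step 5: x_pred=6.4931  r=-3.1831  x^+=5.5604  v^+=-0.4522  a^+=-1.2851
step 6: x_pred=3.9288  r=-1.6388  x^+=3.4486  v^+=-2.2457  a^+=-1.4211
step 7: x_pred=-0.5900  r=6.0100  x^+=1.1709  v^+=-3.5201  a^+=-0.9223
step 8: x_pred=-4.0903  r=8.4503  x^+=-1.6144  v^+=-3.9348  a^+=-0.2208

resid = 8.4503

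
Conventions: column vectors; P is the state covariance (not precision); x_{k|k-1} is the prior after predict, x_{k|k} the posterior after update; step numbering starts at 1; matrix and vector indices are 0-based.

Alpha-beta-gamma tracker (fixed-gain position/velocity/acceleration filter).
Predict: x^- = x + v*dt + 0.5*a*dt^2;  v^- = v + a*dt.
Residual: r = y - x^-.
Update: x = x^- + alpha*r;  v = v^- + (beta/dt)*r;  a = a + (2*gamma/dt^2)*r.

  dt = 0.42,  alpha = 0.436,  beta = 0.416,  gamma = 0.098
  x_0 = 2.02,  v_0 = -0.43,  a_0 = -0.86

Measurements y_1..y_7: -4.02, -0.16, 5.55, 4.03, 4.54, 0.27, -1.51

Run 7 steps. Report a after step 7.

a_post = -15.0019

step 1: x_pred=1.7635  r=-5.7835  x^+=-0.7581  v^+=-6.5197  a^+=-7.2862
step 2: x_pred=-4.1390  r=3.9790  x^+=-2.4041  v^+=-5.6388  a^+=-2.8651
step 3: x_pred=-5.0251  r=10.5751  x^+=-0.4144  v^+=3.6323  a^+=8.8851
step 4: x_pred=1.8949  r=2.1351  x^+=2.8258  v^+=9.4788  a^+=11.2574
step 5: x_pred=7.7998  r=-3.2598  x^+=6.3785  v^+=10.9782  a^+=7.6354
step 6: x_pred=11.6628  r=-11.3928  x^+=6.6956  v^+=2.9008  a^+=-5.0232
step 7: x_pred=7.4708  r=-8.9808  x^+=3.5552  v^+=-8.1043  a^+=-15.0019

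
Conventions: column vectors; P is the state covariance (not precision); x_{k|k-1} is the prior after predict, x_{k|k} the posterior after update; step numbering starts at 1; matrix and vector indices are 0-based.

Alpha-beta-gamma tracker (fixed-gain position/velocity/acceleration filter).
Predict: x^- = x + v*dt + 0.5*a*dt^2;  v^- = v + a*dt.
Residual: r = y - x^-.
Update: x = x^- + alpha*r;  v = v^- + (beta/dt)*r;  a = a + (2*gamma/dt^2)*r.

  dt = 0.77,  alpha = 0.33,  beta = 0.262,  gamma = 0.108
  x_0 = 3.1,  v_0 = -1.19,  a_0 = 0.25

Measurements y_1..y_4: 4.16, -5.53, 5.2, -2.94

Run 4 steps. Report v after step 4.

step 1: x_pred=2.2578  r=1.9022  x^+=2.8855  v^+=-0.3503  a^+=0.9430
step 2: x_pred=2.8954  r=-8.4254  x^+=0.1150  v^+=-2.4910  a^+=-2.1265
step 3: x_pred=-2.4334  r=7.6334  x^+=0.0856  v^+=-1.5310  a^+=0.6545
step 4: x_pred=-0.8993  r=-2.0407  x^+=-1.5727  v^+=-1.7214  a^+=-0.0890

v_post = -1.7214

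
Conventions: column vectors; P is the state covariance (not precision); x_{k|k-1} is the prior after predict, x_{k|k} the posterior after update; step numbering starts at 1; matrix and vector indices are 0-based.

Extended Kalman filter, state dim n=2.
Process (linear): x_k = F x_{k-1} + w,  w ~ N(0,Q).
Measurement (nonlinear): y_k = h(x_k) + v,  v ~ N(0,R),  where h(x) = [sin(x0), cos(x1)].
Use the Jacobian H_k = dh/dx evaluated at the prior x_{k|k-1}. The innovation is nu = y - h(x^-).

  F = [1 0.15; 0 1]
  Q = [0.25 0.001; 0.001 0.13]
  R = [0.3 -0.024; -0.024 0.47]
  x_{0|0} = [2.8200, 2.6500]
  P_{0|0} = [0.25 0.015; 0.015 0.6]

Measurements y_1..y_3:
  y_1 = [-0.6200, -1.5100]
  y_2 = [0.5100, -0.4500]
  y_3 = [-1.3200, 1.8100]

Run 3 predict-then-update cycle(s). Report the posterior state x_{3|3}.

x_post = [4.0353, 1.6792]

step 1: x^-=[3.2175, 2.6500]  P^-=[0.5180 0.1060; 0.1060 0.7300]  H_jac=[-0.9971 0.0000; 0.0000 -0.4720]  S=[0.8150 0.0259; 0.0259 0.6327]  K=[-0.6320 -0.0532; -0.1125 -0.5401]  nu=[-0.5442, -0.6284]  x^+=[3.5949, 3.0506]  P^+=[0.1889 0.0209; 0.0209 0.5320]
step 2: x^-=[4.0525, 3.0506]  P^-=[0.4571 0.1017; 0.1017 0.6620]  H_jac=[-0.6130 0.0000; 0.0000 -0.0909]  S=[0.4718 -0.0183; -0.0183 0.4755]  K=[-0.5956 -0.0424; -0.1372 -0.1318]  nu=[1.3000, 0.5459]  x^+=[3.2550, 2.8003]  P^+=[0.2898 0.0620; 0.0620 0.6455]
step 3: x^-=[3.6751, 2.8003]  P^-=[0.5729 0.1598; 0.1598 0.7755]  H_jac=[-0.8611 0.0000; 0.0000 -0.3347]  S=[0.7248 0.0221; 0.0221 0.5569]  K=[-0.6785 -0.0692; -0.1759 -0.4592]  nu=[-0.8115, 2.7523]  x^+=[4.0353, 1.6792]  P^+=[0.2345 0.0485; 0.0485 0.6321]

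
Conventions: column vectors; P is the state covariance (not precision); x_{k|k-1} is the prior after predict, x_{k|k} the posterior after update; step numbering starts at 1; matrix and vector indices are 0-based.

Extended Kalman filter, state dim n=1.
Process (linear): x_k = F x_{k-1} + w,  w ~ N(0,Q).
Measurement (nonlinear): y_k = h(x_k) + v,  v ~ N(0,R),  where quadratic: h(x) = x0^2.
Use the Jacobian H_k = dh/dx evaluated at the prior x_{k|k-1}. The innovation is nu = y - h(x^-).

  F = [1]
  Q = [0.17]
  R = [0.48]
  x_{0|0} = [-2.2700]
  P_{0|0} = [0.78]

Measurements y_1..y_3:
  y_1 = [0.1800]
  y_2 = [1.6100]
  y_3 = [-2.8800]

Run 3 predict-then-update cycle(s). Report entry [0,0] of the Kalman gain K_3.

K[0,0] = -0.2993

step 1: x^-=[-2.2700]  P^-=[0.9500]  H_jac=[-4.5400]  S=[20.0610]  K=[-0.2150]  nu=[-4.9729]  x^+=[-1.2009]  P^+=[0.0227]
step 2: x^-=[-1.2009]  P^-=[0.1927]  H_jac=[-2.4017]  S=[1.5917]  K=[-0.2908]  nu=[0.1679]  x^+=[-1.2497]  P^+=[0.0581]
step 3: x^-=[-1.2497]  P^-=[0.2281]  H_jac=[-2.4994]  S=[1.9051]  K=[-0.2993]  nu=[-4.4417]  x^+=[0.0797]  P^+=[0.0575]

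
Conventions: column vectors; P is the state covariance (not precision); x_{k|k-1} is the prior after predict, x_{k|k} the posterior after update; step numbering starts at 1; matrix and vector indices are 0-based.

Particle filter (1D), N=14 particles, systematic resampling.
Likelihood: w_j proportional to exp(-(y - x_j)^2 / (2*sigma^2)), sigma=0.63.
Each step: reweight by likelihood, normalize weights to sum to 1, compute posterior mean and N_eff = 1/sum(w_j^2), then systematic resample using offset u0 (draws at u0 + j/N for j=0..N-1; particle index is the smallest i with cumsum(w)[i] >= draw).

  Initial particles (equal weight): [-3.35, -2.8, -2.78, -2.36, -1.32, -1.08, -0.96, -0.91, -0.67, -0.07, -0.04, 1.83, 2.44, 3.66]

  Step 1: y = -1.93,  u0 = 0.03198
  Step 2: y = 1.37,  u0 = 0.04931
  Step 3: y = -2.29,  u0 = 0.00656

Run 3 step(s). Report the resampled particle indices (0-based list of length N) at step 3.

step 1: w=[0.0230, 0.1126, 0.1176, 0.2315, 0.1829, 0.1176, 0.0893, 0.0788, 0.0396, 0.0037, 0.0032, 0.0000, 0.0000, 0.0000]  mean=-1.8187  Neff=6.9582  idx=[1, 1, 2, 2, 3, 3, 3, 4, 4, 5, 5, 6, 7, 8]
step 2: w=[0.0000, 0.0000, 0.0000, 0.0000, 0.0000, 0.0000, 0.0000, 0.0121, 0.0121, 0.0575, 0.0575, 0.1184, 0.1582, 0.5842]  mean=-0.8052  Neff=2.5826  idx=[9, 10, 11, 12, 12, 12, 13, 13, 13, 13, 13, 13, 13, 13]
step 3: w=[0.1598, 0.1598, 0.1088, 0.0918, 0.0918, 0.0918, 0.0370, 0.0370, 0.0370, 0.0370, 0.0370, 0.0370, 0.0370, 0.0370]  mean=-0.8986  Neff=10.0870  idx=[0, 0, 0, 1, 1, 2, 3, 3, 4, 5, 6, 8, 10, 12]

resampled_idx = [0, 0, 0, 1, 1, 2, 3, 3, 4, 5, 6, 8, 10, 12]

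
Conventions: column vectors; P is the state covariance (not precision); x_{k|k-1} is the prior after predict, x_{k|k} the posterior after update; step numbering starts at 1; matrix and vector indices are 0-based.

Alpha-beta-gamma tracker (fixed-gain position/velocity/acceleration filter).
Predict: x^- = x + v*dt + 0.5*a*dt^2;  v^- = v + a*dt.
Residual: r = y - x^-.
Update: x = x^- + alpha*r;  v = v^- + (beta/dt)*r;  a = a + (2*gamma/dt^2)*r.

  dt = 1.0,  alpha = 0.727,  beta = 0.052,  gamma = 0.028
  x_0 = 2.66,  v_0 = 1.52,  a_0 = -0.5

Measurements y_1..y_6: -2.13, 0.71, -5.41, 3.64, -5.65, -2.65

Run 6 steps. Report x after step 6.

x_post = -3.9369

step 1: x_pred=3.9300  r=-6.0600  x^+=-0.4756  v^+=0.7049  a^+=-0.8394
step 2: x_pred=-0.1904  r=0.9004  x^+=0.4642  v^+=-0.0877  a^+=-0.7889
step 3: x_pred=-0.0179  r=-5.3921  x^+=-3.9380  v^+=-1.1570  a^+=-1.0909
step 4: x_pred=-5.6404  r=9.2804  x^+=1.1065  v^+=-1.7653  a^+=-0.5712
step 5: x_pred=-0.9444  r=-4.7056  x^+=-4.3654  v^+=-2.5812  a^+=-0.8347
step 6: x_pred=-7.3639  r=4.7139  x^+=-3.9369  v^+=-3.1708  a^+=-0.5707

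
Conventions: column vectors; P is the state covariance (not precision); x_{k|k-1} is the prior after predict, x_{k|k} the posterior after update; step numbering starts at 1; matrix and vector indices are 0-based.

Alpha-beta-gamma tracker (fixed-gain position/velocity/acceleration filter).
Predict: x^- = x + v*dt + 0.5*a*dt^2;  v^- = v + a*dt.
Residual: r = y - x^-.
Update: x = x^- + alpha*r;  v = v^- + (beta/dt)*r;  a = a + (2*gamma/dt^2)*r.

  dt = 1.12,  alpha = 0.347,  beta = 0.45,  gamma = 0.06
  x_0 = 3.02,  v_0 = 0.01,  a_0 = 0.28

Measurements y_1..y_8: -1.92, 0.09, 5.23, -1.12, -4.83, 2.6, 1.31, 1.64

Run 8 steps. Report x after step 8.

step 1: x_pred=3.2068  r=-5.1268  x^+=1.4278  v^+=-1.7363  a^+=-0.2104
step 2: x_pred=-0.6488  r=0.7388  x^+=-0.3924  v^+=-1.6751  a^+=-0.1398
step 3: x_pred=-2.3563  r=7.5863  x^+=0.2762  v^+=1.2164  a^+=0.5860
step 4: x_pred=2.0060  r=-3.1260  x^+=0.9213  v^+=0.6167  a^+=0.2869
step 5: x_pred=1.7919  r=-6.6219  x^+=-0.5059  v^+=-1.7226  a^+=-0.3466
step 6: x_pred=-2.6526  r=5.2526  x^+=-0.8299  v^+=-0.0003  a^+=0.1559
step 7: x_pred=-0.7325  r=2.0425  x^+=-0.0238  v^+=0.9949  a^+=0.3513
step 8: x_pred=1.3109  r=0.3291  x^+=1.4251  v^+=1.5206  a^+=0.3828

x_post = 1.4251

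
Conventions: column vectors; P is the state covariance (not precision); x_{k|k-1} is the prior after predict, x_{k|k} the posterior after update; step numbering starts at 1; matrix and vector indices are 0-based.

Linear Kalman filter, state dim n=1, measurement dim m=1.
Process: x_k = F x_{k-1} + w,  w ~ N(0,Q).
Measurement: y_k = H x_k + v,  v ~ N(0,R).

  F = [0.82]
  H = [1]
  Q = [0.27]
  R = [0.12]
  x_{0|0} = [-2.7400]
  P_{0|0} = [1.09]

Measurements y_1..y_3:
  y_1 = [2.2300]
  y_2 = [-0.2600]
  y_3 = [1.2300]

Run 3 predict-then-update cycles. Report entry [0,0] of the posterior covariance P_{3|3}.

P_post[0,0] = 0.0880

step 1: x^-=[-2.2468]  P^-=[1.0029]  S=[1.1229]  K=[0.8931]  nu=[4.4768]  x^+=[1.7516]  P^+=[0.1072]
step 2: x^-=[1.4363]  P^-=[0.3421]  S=[0.4621]  K=[0.7403]  nu=[-1.6963]  x^+=[0.1805]  P^+=[0.0888]
step 3: x^-=[0.1480]  P^-=[0.3297]  S=[0.4497]  K=[0.7332]  nu=[1.0820]  x^+=[0.9413]  P^+=[0.0880]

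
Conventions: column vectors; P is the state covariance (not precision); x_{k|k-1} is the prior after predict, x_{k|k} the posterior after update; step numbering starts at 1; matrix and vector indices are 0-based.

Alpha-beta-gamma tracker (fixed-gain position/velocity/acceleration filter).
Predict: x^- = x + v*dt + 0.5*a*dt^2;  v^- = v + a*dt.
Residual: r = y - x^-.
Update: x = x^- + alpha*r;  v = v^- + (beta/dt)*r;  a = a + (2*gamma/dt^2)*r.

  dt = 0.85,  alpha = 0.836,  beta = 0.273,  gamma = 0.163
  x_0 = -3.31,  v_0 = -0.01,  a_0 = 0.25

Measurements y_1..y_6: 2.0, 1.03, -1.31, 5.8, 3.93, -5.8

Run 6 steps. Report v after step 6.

step 1: x_pred=-3.2282  r=5.2282  x^+=1.1426  v^+=1.8817  a^+=2.6090
step 2: x_pred=3.6845  r=-2.6545  x^+=1.4653  v^+=3.2468  a^+=1.4113
step 3: x_pred=4.7349  r=-6.0449  x^+=-0.3186  v^+=2.5049  a^+=-1.3163
step 4: x_pred=1.3350  r=4.4650  x^+=5.0677  v^+=2.8201  a^+=0.6984
step 5: x_pred=7.7171  r=-3.7871  x^+=4.5511  v^+=2.1974  a^+=-1.0104
step 6: x_pred=6.0539  r=-11.8539  x^+=-3.8560  v^+=-2.4686  a^+=-6.3590

v_post = -2.4686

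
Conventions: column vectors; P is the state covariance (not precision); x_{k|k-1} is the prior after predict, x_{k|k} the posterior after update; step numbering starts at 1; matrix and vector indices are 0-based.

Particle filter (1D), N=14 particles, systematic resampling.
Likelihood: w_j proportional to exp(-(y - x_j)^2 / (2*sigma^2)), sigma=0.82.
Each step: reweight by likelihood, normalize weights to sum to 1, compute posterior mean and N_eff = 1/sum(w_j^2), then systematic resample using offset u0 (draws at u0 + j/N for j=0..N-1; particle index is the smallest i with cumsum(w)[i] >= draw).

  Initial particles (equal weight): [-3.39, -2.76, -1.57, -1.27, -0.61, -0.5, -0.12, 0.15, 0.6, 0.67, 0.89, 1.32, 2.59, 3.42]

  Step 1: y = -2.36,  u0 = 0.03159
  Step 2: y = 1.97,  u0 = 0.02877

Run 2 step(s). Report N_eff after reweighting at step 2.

N_eff = 1.2273

step 1: w=[0.1748, 0.3416, 0.2419, 0.1590, 0.0395, 0.0294, 0.0092, 0.0036, 0.0006, 0.0004, 0.0001, 0.0000, 0.0000, 0.0000]  mean=-2.1555  Neff=4.2822  idx=[0, 0, 0, 1, 1, 1, 1, 2, 2, 2, 2, 3, 3, 5]
step 2: w=[0.0000, 0.0000, 0.0000, 0.0000, 0.0000, 0.0000, 0.0000, 0.0076, 0.0076, 0.0076, 0.0076, 0.0343, 0.0343, 0.9012]  mean=-0.5851  Neff=1.2273  idx=[10, 13, 13, 13, 13, 13, 13, 13, 13, 13, 13, 13, 13, 13]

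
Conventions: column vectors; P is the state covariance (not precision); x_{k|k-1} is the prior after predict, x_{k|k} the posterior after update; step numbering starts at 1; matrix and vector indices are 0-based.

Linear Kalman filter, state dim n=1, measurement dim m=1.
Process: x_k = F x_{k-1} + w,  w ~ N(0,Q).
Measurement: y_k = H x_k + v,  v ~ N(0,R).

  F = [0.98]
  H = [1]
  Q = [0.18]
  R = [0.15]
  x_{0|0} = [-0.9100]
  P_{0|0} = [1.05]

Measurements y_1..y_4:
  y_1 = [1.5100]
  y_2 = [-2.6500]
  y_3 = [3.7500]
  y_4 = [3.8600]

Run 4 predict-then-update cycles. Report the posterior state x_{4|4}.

step 1: x^-=[-0.8918]  P^-=[1.1884]  S=[1.3384]  K=[0.8879]  nu=[2.4018]  x^+=[1.2408]  P^+=[0.1332]
step 2: x^-=[1.2160]  P^-=[0.3079]  S=[0.4579]  K=[0.6724]  nu=[-3.8660]  x^+=[-1.3836]  P^+=[0.1009]
step 3: x^-=[-1.3559]  P^-=[0.2769]  S=[0.4269]  K=[0.6486]  nu=[5.1059]  x^+=[1.9558]  P^+=[0.0973]
step 4: x^-=[1.9167]  P^-=[0.2734]  S=[0.4234]  K=[0.6458]  nu=[1.9433]  x^+=[3.1716]  P^+=[0.0969]

x_post = [3.1716]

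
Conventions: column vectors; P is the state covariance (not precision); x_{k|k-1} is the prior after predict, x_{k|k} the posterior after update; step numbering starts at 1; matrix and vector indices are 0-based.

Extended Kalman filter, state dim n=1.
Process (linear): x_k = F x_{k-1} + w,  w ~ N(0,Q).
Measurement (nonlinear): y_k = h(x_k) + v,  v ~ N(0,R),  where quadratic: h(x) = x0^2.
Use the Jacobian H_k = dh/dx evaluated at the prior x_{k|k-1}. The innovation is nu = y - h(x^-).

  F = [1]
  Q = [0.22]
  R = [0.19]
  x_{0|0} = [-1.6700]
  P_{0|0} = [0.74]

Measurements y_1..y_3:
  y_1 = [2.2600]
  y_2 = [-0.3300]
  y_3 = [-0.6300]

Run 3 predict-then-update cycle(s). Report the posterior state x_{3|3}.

x_post = [-0.1422]

step 1: x^-=[-1.6700]  P^-=[0.9600]  H_jac=[-3.3400]  S=[10.8994]  K=[-0.2942]  nu=[-0.5289]  x^+=[-1.5144]  P^+=[0.0167]
step 2: x^-=[-1.5144]  P^-=[0.2367]  H_jac=[-3.0288]  S=[2.3617]  K=[-0.3036]  nu=[-2.6234]  x^+=[-0.7179]  P^+=[0.0190]
step 3: x^-=[-0.7179]  P^-=[0.2390]  H_jac=[-1.4359]  S=[0.6828]  K=[-0.5027]  nu=[-1.1454]  x^+=[-0.1422]  P^+=[0.0665]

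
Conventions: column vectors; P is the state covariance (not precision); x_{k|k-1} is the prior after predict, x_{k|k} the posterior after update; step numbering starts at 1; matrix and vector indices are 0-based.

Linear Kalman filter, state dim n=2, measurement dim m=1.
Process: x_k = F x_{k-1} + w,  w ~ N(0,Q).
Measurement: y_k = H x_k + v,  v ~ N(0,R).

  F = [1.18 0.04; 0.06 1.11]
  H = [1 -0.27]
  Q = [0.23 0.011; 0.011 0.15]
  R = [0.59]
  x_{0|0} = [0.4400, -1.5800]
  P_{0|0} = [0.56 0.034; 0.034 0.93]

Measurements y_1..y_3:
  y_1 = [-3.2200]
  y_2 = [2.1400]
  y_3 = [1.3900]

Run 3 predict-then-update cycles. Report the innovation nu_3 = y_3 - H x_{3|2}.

innov = [1.1550]

step 1: x^-=[0.4560, -1.7274]  P^-=[1.0144 0.1366; 0.1366 1.3024]  S=[1.6256]  K=[0.6013; -0.1323]  nu=[-4.1424]  x^+=[-2.0350, -1.1793]  P^+=[0.4266 0.2659; 0.2659 1.2739]
step 2: x^-=[-2.4485, -1.4311]  P^-=[0.8511 0.4467; 0.4467 1.7566]  S=[1.3280]  K=[0.5501; -0.0208]  nu=[4.2021]  x^+=[-0.1369, -1.5185]  P^+=[0.4493 0.4619; 0.4619 1.7560]
step 3: x^-=[-0.2223, -1.6937]  P^-=[0.9020 0.7268; 0.7268 2.3767]  S=[1.2727]  K=[0.5545; 0.0669]  nu=[1.1550]  x^+=[0.4181, -1.6165]  P^+=[0.5106 0.6796; 0.6796 2.3710]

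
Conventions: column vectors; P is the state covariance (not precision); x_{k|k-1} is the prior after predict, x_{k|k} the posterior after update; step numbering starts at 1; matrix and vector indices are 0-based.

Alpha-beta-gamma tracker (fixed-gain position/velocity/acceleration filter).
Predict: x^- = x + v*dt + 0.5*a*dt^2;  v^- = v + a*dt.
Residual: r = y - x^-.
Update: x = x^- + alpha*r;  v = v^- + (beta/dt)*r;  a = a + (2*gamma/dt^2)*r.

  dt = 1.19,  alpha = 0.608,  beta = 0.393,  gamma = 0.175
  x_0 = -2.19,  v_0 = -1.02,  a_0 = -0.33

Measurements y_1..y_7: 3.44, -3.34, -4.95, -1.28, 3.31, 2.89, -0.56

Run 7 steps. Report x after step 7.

step 1: x_pred=-3.6375  r=7.0775  x^+=0.6656  v^+=0.9246  a^+=1.4192
step 2: x_pred=2.7709  r=-6.1109  x^+=-0.9445  v^+=0.5954  a^+=-0.0911
step 3: x_pred=-0.3005  r=-4.6495  x^+=-3.1274  v^+=-1.0485  a^+=-1.2403
step 4: x_pred=-5.2533  r=3.9733  x^+=-2.8375  v^+=-1.2122  a^+=-0.2582
step 5: x_pred=-4.4629  r=7.7729  x^+=0.2630  v^+=1.0475  a^+=1.6629
step 6: x_pred=2.6869  r=0.2031  x^+=2.8104  v^+=3.0934  a^+=1.7131
step 7: x_pred=7.7045  r=-8.2645  x^+=2.6797  v^+=2.4026  a^+=-0.3296

x_post = 2.6797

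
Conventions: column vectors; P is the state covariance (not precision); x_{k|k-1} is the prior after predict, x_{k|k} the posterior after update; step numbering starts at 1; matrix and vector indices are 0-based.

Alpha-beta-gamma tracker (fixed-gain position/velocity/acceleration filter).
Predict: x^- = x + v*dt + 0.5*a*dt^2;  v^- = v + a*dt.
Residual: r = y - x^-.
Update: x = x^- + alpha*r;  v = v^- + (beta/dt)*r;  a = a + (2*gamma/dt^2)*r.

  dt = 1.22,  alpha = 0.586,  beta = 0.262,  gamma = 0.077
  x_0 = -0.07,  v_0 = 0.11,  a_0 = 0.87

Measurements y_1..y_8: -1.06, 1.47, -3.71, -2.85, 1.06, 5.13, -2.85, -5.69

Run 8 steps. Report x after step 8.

x_post = -3.3824

step 1: x_pred=0.7117  r=-1.7717  x^+=-0.3265  v^+=0.7909  a^+=0.6867
step 2: x_pred=1.1494  r=0.3206  x^+=1.3373  v^+=1.6975  a^+=0.7199
step 3: x_pred=3.9440  r=-7.6540  x^+=-0.5412  v^+=0.9320  a^+=-0.0721
step 4: x_pred=0.5422  r=-3.3922  x^+=-1.4456  v^+=0.1156  a^+=-0.4231
step 5: x_pred=-1.6194  r=2.6794  x^+=-0.0493  v^+=0.1749  a^+=-0.1458
step 6: x_pred=0.0556  r=5.0744  x^+=3.0292  v^+=1.0867  a^+=0.3792
step 7: x_pred=4.6372  r=-7.4872  x^+=0.2497  v^+=-0.0585  a^+=-0.3955
step 8: x_pred=-0.1160  r=-5.5740  x^+=-3.3824  v^+=-1.7380  a^+=-0.9722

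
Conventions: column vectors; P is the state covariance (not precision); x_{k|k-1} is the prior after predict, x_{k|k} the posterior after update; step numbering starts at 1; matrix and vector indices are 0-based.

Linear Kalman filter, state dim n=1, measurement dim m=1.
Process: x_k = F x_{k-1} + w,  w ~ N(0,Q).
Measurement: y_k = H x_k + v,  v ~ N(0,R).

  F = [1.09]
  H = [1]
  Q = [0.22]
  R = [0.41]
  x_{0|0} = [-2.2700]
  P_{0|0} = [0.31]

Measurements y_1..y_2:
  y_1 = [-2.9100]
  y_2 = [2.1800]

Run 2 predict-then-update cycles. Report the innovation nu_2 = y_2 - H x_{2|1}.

step 1: x^-=[-2.4743]  P^-=[0.5883]  S=[0.9983]  K=[0.5893]  nu=[-0.4357]  x^+=[-2.7311]  P^+=[0.2416]
step 2: x^-=[-2.9769]  P^-=[0.5071]  S=[0.9171]  K=[0.5529]  nu=[5.1569]  x^+=[-0.1255]  P^+=[0.2267]

innov = [5.1569]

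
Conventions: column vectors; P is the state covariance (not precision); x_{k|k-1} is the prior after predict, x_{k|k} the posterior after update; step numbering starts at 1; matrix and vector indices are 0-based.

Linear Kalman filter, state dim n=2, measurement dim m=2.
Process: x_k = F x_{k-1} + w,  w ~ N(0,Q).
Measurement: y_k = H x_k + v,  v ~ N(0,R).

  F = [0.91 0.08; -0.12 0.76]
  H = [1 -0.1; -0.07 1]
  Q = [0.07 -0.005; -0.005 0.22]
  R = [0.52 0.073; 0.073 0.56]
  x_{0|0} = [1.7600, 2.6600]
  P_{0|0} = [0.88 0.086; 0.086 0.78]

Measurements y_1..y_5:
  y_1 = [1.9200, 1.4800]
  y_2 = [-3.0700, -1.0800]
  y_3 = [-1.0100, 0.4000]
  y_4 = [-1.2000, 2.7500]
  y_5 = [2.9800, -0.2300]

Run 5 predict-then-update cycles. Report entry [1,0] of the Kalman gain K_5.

step 1: x^-=[1.8144, 1.8104]  P^-=[0.8162 0.0050; 0.0050 0.6675]  S=[1.3419 -0.0459; -0.0459 1.2308]  K=[0.6072 -0.0197; -0.0275 0.5410]  nu=[0.2866, -0.2034]  x^+=[1.9925, 1.6925]  P^+=[0.3199 0.0557; 0.0557 0.3049]
step 2: x^-=[1.9485, 1.0472]  P^-=[0.3449 0.0166; 0.0166 0.3905]  S=[0.8655 0.0265; 0.0265 0.9499]  K=[0.3972 -0.0191; -0.0386 0.4110]  nu=[-4.9138, -1.9908]  x^+=[0.0347, 0.4184]  P^+=[0.2084 0.0329; 0.0329 0.2296]
step 3: x^-=[0.0650, 0.3139]  P^-=[0.2489 0.0086; 0.0086 0.3496]  S=[0.7706 0.0293; 0.0293 0.9096]  K=[0.3226 -0.0200; -0.0488 0.3853]  nu=[-1.0437, 0.0907]  x^+=[-0.2734, 0.3997]  P^+=[0.1687 0.0241; 0.0241 0.2139]
step 4: x^-=[-0.2169, 0.3366]  P^-=[0.2146 0.0060; 0.0060 0.3416]  S=[0.7368 0.0299; 0.0299 0.9018]  K=[0.2912 -0.0196; -0.0536 0.3801]  nu=[-0.9495, 2.3982]  x^+=[-0.5404, 1.2990]  P^+=[0.1521 0.0209; 0.0209 0.2104]
step 5: x^-=[-0.3878, 1.0521]  P^-=[0.2003 0.0055; 0.0055 0.3399]  S=[0.7226 0.0305; 0.0305 0.9001]  K=[0.2773 -0.0189; -0.0555 0.3791]  nu=[3.4731, -1.3092]  x^+=[0.5999, 0.3631]  P^+=[0.1448 0.0198; 0.0198 0.2096]

K[1,0] = -0.0555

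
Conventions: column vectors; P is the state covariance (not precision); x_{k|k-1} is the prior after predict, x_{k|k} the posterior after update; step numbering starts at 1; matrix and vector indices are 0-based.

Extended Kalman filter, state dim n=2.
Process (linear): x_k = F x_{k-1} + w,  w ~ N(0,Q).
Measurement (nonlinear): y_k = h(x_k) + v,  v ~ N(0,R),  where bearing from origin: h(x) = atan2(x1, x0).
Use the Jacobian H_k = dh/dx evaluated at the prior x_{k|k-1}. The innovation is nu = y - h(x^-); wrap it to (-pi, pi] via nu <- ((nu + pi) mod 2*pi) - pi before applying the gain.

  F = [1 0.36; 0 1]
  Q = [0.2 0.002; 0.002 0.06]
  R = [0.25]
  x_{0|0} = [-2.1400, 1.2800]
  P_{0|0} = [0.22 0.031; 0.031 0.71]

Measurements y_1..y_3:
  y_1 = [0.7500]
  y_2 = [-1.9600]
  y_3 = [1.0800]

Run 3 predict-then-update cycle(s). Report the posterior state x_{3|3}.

step 1: x^-=[-1.6792, 1.2800]  P^-=[0.5343 0.2886; 0.2886 0.7700]  H_jac=[-0.2871 -0.3767]  S=[0.4657]  K=[-0.5628; -0.8007]  nu=[-1.7403]  x^+=[-0.6997, 2.6734]  P^+=[0.3868 0.0787; 0.0787 0.4714]
step 2: x^-=[0.2627, 2.6734]  P^-=[0.7046 0.2504; 0.2504 0.5314]  H_jac=[-0.3705 0.0364]  S=[0.3407]  K=[-0.7395; -0.2156]  nu=[2.8504]  x^+=[-1.8451, 2.0590]  P^+=[0.5183 0.1961; 0.1961 0.5156]
step 3: x^-=[-1.1038, 2.0590]  P^-=[0.9263 0.3838; 0.3838 0.5756]  H_jac=[-0.3772 -0.2022]  S=[0.4639]  K=[-0.9205; -0.5630]  nu=[-0.9829]  x^+=[-0.1990, 2.6124]  P^+=[0.5332 0.1433; 0.1433 0.4286]

x_post = [-0.1990, 2.6124]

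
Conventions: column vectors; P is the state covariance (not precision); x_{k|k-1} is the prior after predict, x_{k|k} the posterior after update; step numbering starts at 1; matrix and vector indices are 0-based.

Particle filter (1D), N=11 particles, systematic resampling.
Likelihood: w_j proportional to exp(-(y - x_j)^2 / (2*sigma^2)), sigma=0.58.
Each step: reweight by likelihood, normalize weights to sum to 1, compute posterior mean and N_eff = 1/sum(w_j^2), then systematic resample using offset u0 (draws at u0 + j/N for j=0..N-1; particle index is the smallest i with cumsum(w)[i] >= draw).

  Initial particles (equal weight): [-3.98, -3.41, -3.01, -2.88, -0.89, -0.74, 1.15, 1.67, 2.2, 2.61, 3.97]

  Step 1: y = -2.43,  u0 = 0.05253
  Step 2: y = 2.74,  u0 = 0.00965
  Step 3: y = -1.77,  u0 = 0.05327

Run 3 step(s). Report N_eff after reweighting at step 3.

N_eff = 10.8720

step 1: w=[0.0170, 0.1447, 0.3657, 0.4463, 0.0178, 0.0086, 0.0000, 0.0000, 0.0000, 0.0000, 0.0000]  mean=-2.9690  Neff=2.8209  idx=[1, 1, 2, 2, 2, 2, 3, 3, 3, 3, 3]
step 2: w=[0.0000, 0.0000, 0.0204, 0.0204, 0.0204, 0.0204, 0.1837, 0.1837, 0.1837, 0.1837, 0.1837]  mean=-2.8906  Neff=5.8711  idx=[2, 6, 6, 7, 7, 8, 8, 9, 9, 10, 10]
step 3: w=[0.0597, 0.0940, 0.0940, 0.0940, 0.0940, 0.0940, 0.0940, 0.0940, 0.0940, 0.0940, 0.0940]  mean=-2.8878  Neff=10.8720  idx=[0, 1, 2, 3, 4, 5, 6, 7, 8, 9, 10]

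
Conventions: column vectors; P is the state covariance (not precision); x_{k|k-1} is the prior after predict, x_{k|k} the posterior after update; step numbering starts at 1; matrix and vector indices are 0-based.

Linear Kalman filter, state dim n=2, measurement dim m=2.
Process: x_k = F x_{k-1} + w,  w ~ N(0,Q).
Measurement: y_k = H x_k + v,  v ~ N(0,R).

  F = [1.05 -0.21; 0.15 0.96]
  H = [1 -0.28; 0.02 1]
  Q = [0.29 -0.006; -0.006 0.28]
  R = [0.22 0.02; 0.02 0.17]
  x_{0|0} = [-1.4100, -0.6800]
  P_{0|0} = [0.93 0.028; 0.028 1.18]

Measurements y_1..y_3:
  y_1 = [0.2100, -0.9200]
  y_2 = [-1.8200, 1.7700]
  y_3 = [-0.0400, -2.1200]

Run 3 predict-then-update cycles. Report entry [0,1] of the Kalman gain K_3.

K[0,1] = 0.1294

step 1: x^-=[-1.3377, -0.8643]  P^-=[1.3550 -0.0701; -0.0701 1.3965]  S=[1.7237 -0.4136; -0.4136 1.5642]  K=[0.8445 0.1958; -0.0571 0.8768]  nu=[1.3057, -0.0289]  x^+=[-0.2408, -0.9643]  P^+=[0.2026 0.0461; 0.0461 0.1470]
step 2: x^-=[-0.0503, -0.9618]  P^-=[0.4995 0.0413; 0.0413 0.4333]  S=[0.7304 -0.0502; -0.0502 0.6052]  K=[0.6778 0.1411; -0.0605 0.7124]  nu=[-2.0390, 2.7328]  x^+=[-1.0468, 1.1084]  P^+=[0.1615 0.0343; 0.0343 0.1192]
step 3: x^-=[-1.3319, 0.9070]  P^-=[0.4582 0.0289; 0.0289 0.4034]  S=[0.6937 -0.0550; -0.0550 0.5747]  K=[0.6592 0.1294; -0.0659 0.6966]  nu=[1.5459, -3.0004]  x^+=[-0.7011, -1.2848]  P^+=[0.1566 0.0320; 0.0320 0.1165]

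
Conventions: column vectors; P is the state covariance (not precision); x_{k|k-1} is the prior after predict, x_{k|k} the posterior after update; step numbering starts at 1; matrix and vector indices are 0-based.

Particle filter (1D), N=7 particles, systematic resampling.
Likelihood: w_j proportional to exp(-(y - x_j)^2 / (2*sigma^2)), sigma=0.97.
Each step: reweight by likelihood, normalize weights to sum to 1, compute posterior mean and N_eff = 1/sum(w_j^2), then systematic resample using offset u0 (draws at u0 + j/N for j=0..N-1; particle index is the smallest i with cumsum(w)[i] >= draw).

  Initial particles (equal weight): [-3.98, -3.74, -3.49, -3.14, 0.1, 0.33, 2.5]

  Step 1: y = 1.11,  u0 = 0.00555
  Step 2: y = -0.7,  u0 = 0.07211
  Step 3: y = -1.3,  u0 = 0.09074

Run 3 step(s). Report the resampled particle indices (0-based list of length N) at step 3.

resampled_idx = [0, 1, 2, 3, 4, 5, 6]

step 1: w=[0.0000, 0.0000, 0.0000, 0.0000, 0.3496, 0.4351, 0.2153]  mean=0.7166  Neff=2.7945  idx=[4, 4, 4, 5, 5, 5, 6]
step 2: w=[0.1850, 0.1850, 0.1850, 0.1479, 0.1479, 0.1479, 0.0011]  mean=0.2048  Neff=5.9398  idx=[0, 1, 1, 2, 3, 4, 5]
step 3: w=[0.1647, 0.1647, 0.1647, 0.1647, 0.1137, 0.1137, 0.1137]  mean=0.1785  Neff=6.7883  idx=[0, 1, 2, 3, 4, 5, 6]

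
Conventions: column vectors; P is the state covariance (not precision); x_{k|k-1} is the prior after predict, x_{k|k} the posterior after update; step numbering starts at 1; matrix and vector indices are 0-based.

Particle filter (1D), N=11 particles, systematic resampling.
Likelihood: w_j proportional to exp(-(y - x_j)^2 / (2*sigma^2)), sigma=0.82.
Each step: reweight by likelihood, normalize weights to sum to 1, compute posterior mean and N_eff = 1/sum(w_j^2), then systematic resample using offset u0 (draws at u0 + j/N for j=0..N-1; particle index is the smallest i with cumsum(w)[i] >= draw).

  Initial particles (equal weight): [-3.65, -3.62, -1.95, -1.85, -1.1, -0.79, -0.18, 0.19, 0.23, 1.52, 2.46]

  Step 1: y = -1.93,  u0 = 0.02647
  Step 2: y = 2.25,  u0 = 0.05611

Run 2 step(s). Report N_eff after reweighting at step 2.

step 1: w=[0.0328, 0.0354, 0.2963, 0.2950, 0.1776, 0.1128, 0.0304, 0.0105, 0.0092, 0.0000, 0.0000]  mean=-1.6573  Neff=4.4947  idx=[0, 2, 2, 2, 3, 3, 3, 4, 4, 5, 5]
step 2: w=[0.0000, 0.0008, 0.0008, 0.0008, 0.0015, 0.0015, 0.0015, 0.0926, 0.0926, 0.4040, 0.4040]  mean=-0.8548  Neff=2.9100  idx=[7, 8, 9, 9, 9, 9, 10, 10, 10, 10, 10]

N_eff = 2.9100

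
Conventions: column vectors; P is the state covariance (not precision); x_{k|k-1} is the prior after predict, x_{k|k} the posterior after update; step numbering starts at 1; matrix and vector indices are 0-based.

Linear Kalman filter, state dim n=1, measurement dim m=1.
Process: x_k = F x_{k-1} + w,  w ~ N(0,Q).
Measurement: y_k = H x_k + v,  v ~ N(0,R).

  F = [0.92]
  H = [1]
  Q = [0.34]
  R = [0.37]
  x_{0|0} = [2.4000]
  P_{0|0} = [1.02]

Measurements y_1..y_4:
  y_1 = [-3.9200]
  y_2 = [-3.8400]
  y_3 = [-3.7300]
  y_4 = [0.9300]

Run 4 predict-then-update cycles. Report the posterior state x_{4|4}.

x_post = [-0.7558]

step 1: x^-=[2.2080]  P^-=[1.2033]  S=[1.5733]  K=[0.7648]  nu=[-6.1280]  x^+=[-2.4789]  P^+=[0.2830]
step 2: x^-=[-2.2806]  P^-=[0.5795]  S=[0.9495]  K=[0.6103]  nu=[-1.5594]  x^+=[-3.2323]  P^+=[0.2258]
step 3: x^-=[-2.9737]  P^-=[0.5311]  S=[0.9011]  K=[0.5894]  nu=[-0.7563]  x^+=[-3.4195]  P^+=[0.2181]
step 4: x^-=[-3.1459]  P^-=[0.5246]  S=[0.8946]  K=[0.5864]  nu=[4.0759]  x^+=[-0.7558]  P^+=[0.2170]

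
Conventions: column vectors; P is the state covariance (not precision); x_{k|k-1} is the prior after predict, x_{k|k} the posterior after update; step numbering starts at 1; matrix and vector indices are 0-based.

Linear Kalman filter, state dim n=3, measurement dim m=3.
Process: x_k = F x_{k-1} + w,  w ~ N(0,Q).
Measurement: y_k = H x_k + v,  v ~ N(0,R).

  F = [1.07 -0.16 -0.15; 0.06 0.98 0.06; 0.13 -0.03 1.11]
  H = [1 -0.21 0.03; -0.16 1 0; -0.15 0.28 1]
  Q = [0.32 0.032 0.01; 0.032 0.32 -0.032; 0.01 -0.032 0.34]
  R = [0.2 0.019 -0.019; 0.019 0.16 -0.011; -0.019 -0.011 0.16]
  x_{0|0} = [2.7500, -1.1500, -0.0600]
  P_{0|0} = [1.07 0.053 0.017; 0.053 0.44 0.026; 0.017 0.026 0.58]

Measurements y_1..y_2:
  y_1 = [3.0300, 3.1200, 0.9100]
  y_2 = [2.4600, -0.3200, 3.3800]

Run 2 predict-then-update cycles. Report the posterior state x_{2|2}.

x_post = [2.7615, 0.9604, 2.9642]

step 1: x^-=[3.1355, -0.9656, 0.3254]  P^-=[1.5470 0.0784 0.0769; 0.0784 0.7579 0.0382; 0.0769 0.0382 1.0759]  S=[1.7526 -0.3059 -0.1700; -0.3059 0.9324 0.2490; -0.1700 0.2490 1.3218]  K=[0.8938 0.1137 -0.0072; 0.1019 0.8225 0.0387; 0.1123 -0.1647 0.8588]  nu=[-0.3180, 4.5873, 1.3253]  x^+=[3.3635, 2.8262, 0.6723]  P^+=[0.1953 0.0665 -0.0087; 0.0665 0.1437 -0.0351; -0.0087 -0.0351 0.1456]
step 2: x^-=[3.0459, 3.0118, 1.0987]  P^-=[0.5289 0.0948 0.0060; 0.0948 0.4629 -0.0554; 0.0060 -0.0554 0.5221]  S=[0.7110 -0.0665 -0.0632; -0.0665 0.6061 0.0565; -0.0632 0.0565 0.6895]  K=[0.7244 0.0972 -0.0094; 0.0667 0.7430 0.0323; 0.0997 -0.1524 0.7550]  nu=[0.0137, -2.8445, 1.8948]  x^+=[2.7615, 0.9604, 2.9642]  P^+=[0.1586 0.0548 -0.0079; 0.0548 0.1286 -0.0321; -0.0079 -0.0321 0.1284]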